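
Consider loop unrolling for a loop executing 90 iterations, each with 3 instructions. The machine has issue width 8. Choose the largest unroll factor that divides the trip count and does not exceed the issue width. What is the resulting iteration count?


Largest divisor of 90 <= 8 is 6
New iterations = 90 / 6 = 15

15


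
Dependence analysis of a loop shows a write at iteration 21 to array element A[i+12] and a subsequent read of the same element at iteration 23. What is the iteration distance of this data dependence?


Distance = read iteration - write iteration
= 23 - 21 = 2

2


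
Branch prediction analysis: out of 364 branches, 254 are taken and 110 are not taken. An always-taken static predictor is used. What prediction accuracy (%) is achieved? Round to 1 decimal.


Predictor: always-taken
Correct predictions = 254
Accuracy = 254 / 364 * 100 = 69.8%

69.8


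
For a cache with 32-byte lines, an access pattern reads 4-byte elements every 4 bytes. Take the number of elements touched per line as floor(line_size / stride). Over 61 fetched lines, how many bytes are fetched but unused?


Elements per line = floor(32 / 4) = 8
Bytes used per line = 8 * 4 = 32
Wasted per line = 32 - 32 = 0
Total wasted = 0 * 61 = 0

0


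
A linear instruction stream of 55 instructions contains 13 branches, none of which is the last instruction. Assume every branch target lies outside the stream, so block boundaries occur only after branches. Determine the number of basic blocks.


With no in-sequence branch targets, the leaders are the first instruction plus the instruction after each branch.
Number of basic blocks = branches + 1
= 13 + 1 = 14

14


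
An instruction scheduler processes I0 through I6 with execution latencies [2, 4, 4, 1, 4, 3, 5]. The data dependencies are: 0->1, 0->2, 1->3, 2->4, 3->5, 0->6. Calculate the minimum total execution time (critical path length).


Compute longest path through dependency graph: dist(Ik) = max over predecessors of dist + latency(Ik).
dist(I0) = latency 2 = 2
dist(I1) = dist(I0) + 4 = 2 + 4 = 6
dist(I2) = dist(I0) + 4 = 2 + 4 = 6
dist(I3) = dist(I1) + 1 = 6 + 1 = 7
dist(I4) = dist(I2) + 4 = 6 + 4 = 10
dist(I5) = dist(I3) + 3 = 7 + 3 = 10
dist(I6) = dist(I0) + 5 = 2 + 5 = 7
Critical path = max dist = 10

10


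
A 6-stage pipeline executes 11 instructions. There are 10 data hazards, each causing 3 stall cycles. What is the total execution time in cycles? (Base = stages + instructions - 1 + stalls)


Base cycles = 6 + 11 - 1 = 16
Total stalls = 10 * 3 = 30
Total = 16 + 30 = 46

46


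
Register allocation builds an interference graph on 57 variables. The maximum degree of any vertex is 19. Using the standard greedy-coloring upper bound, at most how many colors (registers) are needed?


Greedy coloring never needs more than (max_degree + 1) colors: when coloring a vertex, at most max_degree neighbors are already colored.
Upper bound = 19 + 1 = 20

20


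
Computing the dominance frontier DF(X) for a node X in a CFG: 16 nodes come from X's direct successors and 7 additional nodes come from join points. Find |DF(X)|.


DF(X) = direct successor contributions + join point contributions
= 16 + 7 = 23

23


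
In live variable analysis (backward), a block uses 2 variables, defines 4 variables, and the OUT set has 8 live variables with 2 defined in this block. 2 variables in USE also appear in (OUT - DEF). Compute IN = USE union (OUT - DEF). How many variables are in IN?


OUT - DEF: 8 - 2 = 6
|IN| = |USE| + |OUT - DEF| - |USE ∩ (OUT - DEF)| = 2 + 6 - 2 = 6

6


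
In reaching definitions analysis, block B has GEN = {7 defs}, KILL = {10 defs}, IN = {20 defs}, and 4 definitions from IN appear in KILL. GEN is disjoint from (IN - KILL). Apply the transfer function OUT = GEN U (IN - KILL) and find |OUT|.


IN - KILL: 20 - 4 = 16 surviving definitions
OUT = GEN + surviving = 7 + 16 = 23

23


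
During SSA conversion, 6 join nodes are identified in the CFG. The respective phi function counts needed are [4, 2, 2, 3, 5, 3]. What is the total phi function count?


Total phi functions = sum of phi functions at each join node
= 4 + 2 + 2 + 3 + 5 + 3 = 19

19


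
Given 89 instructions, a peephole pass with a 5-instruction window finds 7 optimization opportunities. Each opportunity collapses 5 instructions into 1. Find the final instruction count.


Each match removes 4 instructions.
Total removed = 7 * 4 = 28
Remaining = 89 - 28 = 61

61


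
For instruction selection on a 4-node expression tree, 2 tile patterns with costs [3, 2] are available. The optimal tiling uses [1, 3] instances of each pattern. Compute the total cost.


Total cost = sum(count_i * cost_i)
= 1*3 + 3*2
= 9

9


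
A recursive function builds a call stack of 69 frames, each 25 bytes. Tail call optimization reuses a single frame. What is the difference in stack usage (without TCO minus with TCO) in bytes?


Without TCO: 69 * 25 = 1725 bytes
With TCO: reuse 1 frame = 25 bytes
Savings = 1725 - 25 = 1700

1700


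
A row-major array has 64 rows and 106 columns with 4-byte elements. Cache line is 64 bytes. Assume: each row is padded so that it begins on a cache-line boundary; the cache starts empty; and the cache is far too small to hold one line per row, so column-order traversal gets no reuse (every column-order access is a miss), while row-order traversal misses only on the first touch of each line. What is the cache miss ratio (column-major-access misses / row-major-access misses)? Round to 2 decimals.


Each row occupies 106 * 4 = 424 bytes and starts on a line boundary, so it spans ceil(424 / 64) = 7 cache lines.
Row-major traversal misses (one per line touched): 64 * ceil(106 * 4 / 64) = 448
Column-major traversal misses (no reuse, every access misses): 64 * 106 = 6784
Ratio = 6784 / 448 = 15.14

15.14


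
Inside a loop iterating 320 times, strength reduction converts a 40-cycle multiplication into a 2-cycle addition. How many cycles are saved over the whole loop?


Per-iteration saving = 40 - 2 = 38
Total saved = 320 * 38 = 12160

12160


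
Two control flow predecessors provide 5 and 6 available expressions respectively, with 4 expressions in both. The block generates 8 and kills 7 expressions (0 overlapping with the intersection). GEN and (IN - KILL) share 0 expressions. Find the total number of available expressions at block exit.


IN = intersection of predecessors = 4
IN - KILL = 4 - 0 = 4
|OUT| = |GEN| + |IN - KILL| - |GEN ∩ (IN - KILL)| = 8 + 4 - 0 = 12

12


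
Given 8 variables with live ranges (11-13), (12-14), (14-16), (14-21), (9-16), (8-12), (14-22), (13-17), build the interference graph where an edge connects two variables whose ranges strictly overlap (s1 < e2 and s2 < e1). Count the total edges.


Check all pairs for overlapping intervals.
Two intervals (s1,e1) and (s2,e2) overlap if s1 < e2 and s2 < e1.
v0 (11-13) vs v1..v7: overlaps v1, v4, v5 -> 3
v1 (12-14) vs v2..v7: overlaps v4, v7 -> 2
v2 (14-16) vs v3..v7: overlaps v3, v4, v6, v7 -> 4
v3 (14-21) vs v4..v7: overlaps v4, v6, v7 -> 3
v4 (9-16) vs v5..v7: overlaps v5, v6, v7 -> 3
v5 (8-12) vs v6..v7: overlaps none -> 0
v6 (14-22) vs v7: overlaps v7 -> 1
Total overlapping pairs = 3 + 2 + 4 + 3 + 3 + 0 + 1 = 16

16


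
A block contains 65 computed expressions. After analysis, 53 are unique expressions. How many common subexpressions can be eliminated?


CSE count = total expressions - unique expressions
= 65 - 53 = 12

12


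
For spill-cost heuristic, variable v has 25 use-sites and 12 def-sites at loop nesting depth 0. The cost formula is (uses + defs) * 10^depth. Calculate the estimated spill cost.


uses + defs = 25 + 12 = 37
10^0 = 1
Spill cost = 37 * 1 = 37

37


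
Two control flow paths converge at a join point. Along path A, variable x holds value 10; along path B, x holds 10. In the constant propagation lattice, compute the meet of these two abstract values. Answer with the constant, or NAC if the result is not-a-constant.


Meet operation: if both paths give the same constant, result is that constant; if they differ, result is NAC (not-a-constant).
Path A: 10, Path B: 10 -> equal
Result: constant -> 10

10


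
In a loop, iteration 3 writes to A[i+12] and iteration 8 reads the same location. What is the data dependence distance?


Distance = read iteration - write iteration
= 8 - 3 = 5

5


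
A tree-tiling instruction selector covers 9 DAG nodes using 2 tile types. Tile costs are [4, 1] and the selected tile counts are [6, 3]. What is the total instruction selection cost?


Total cost = sum(count_i * cost_i)
= 6*4 + 3*1
= 27

27


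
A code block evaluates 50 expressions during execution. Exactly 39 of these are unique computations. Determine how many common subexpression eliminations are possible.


CSE count = total expressions - unique expressions
= 50 - 39 = 11

11


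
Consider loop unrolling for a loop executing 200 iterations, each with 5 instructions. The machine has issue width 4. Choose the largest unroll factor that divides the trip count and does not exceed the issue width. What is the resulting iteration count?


Largest divisor of 200 <= 4 is 4
New iterations = 200 / 4 = 50

50


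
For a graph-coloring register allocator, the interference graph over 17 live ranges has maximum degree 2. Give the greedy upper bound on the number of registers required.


Greedy coloring never needs more than (max_degree + 1) colors: when coloring a vertex, at most max_degree neighbors are already colored.
Upper bound = 2 + 1 = 3

3


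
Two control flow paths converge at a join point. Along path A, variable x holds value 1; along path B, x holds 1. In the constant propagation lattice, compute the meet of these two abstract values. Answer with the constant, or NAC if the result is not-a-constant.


Meet operation: if both paths give the same constant, result is that constant; if they differ, result is NAC (not-a-constant).
Path A: 1, Path B: 1 -> equal
Result: constant -> 1

1


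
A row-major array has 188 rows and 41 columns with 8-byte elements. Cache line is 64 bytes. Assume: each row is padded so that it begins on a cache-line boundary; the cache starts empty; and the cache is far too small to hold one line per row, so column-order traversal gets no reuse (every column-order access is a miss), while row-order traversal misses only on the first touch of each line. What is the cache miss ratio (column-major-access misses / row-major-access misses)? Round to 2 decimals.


Each row occupies 41 * 8 = 328 bytes and starts on a line boundary, so it spans ceil(328 / 64) = 6 cache lines.
Row-major traversal misses (one per line touched): 188 * ceil(41 * 8 / 64) = 1128
Column-major traversal misses (no reuse, every access misses): 188 * 41 = 7708
Ratio = 7708 / 1128 = 6.83

6.83


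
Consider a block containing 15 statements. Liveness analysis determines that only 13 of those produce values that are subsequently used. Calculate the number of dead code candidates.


Dead code = total statements - live definitions
= 15 - 13 = 2

2


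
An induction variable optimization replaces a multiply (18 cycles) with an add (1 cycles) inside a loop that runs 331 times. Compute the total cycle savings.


Per-iteration saving = 18 - 1 = 17
Total saved = 331 * 17 = 5627

5627


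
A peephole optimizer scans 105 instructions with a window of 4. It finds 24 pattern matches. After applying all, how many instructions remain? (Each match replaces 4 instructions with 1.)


Each match removes 3 instructions.
Total removed = 24 * 3 = 72
Remaining = 105 - 72 = 33

33


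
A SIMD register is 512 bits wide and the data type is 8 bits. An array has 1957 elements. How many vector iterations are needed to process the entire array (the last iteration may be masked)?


Width = 512 / 8 = 64 elements per vector op
Iterations = ceil(1957 / 64) = 31

31


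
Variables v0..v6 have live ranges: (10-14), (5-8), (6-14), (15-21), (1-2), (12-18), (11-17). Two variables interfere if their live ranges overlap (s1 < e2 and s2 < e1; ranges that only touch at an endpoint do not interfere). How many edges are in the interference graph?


Check all pairs for overlapping intervals.
Two intervals (s1,e1) and (s2,e2) overlap if s1 < e2 and s2 < e1.
v0 (10-14) vs v1..v6: overlaps v2, v5, v6 -> 3
v1 (5-8) vs v2..v6: overlaps v2 -> 1
v2 (6-14) vs v3..v6: overlaps v5, v6 -> 2
v3 (15-21) vs v4..v6: overlaps v5, v6 -> 2
v4 (1-2) vs v5..v6: overlaps none -> 0
v5 (12-18) vs v6: overlaps v6 -> 1
Total overlapping pairs = 3 + 1 + 2 + 2 + 0 + 1 = 9

9


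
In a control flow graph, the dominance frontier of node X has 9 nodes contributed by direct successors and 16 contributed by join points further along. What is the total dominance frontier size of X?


DF(X) = direct successor contributions + join point contributions
= 9 + 16 = 25

25


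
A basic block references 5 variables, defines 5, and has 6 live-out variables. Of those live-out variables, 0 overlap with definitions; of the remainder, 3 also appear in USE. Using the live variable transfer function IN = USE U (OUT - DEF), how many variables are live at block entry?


OUT - DEF: 6 - 0 = 6
|IN| = |USE| + |OUT - DEF| - |USE ∩ (OUT - DEF)| = 5 + 6 - 3 = 8

8


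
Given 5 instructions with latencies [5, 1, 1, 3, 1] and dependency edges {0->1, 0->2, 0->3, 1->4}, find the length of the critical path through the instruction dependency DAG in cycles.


Compute longest path through dependency graph: dist(Ik) = max over predecessors of dist + latency(Ik).
dist(I0) = latency 5 = 5
dist(I1) = dist(I0) + 1 = 5 + 1 = 6
dist(I2) = dist(I0) + 1 = 5 + 1 = 6
dist(I3) = dist(I0) + 3 = 5 + 3 = 8
dist(I4) = dist(I1) + 1 = 6 + 1 = 7
Critical path = max dist = 8

8


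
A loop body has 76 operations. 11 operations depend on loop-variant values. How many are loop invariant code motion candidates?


Invariant candidates = total - loop-dependent
= 76 - 11 = 65

65


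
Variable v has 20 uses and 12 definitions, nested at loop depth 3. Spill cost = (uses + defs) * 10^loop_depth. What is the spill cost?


uses + defs = 20 + 12 = 32
10^3 = 1000
Spill cost = 32 * 1000 = 32000

32000


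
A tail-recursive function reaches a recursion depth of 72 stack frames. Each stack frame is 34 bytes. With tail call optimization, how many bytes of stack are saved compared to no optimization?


Without TCO: 72 * 34 = 2448 bytes
With TCO: reuse 1 frame = 34 bytes
Savings = 2448 - 34 = 2414

2414


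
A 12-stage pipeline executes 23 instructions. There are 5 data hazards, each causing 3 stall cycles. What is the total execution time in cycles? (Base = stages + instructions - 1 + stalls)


Base cycles = 12 + 23 - 1 = 34
Total stalls = 5 * 3 = 15
Total = 34 + 15 = 49

49


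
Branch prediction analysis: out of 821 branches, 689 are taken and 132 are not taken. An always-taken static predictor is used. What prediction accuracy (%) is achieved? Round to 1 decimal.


Predictor: always-taken
Correct predictions = 689
Accuracy = 689 / 821 * 100 = 83.9%

83.9


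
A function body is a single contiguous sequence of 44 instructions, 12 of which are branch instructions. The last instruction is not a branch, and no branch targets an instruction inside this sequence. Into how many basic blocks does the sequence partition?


With no in-sequence branch targets, the leaders are the first instruction plus the instruction after each branch.
Number of basic blocks = branches + 1
= 12 + 1 = 13

13


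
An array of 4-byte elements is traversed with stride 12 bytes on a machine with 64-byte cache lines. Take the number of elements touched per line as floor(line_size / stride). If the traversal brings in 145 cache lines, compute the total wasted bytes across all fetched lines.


Elements per line = floor(64 / 12) = 5
Bytes used per line = 5 * 4 = 20
Wasted per line = 64 - 20 = 44
Total wasted = 44 * 145 = 6380

6380


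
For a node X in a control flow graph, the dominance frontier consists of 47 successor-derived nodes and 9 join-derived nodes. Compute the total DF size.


DF(X) = direct successor contributions + join point contributions
= 47 + 9 = 56

56


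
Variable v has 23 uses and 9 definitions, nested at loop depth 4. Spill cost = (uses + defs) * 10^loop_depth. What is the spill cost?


uses + defs = 23 + 9 = 32
10^4 = 10000
Spill cost = 32 * 10000 = 320000

320000


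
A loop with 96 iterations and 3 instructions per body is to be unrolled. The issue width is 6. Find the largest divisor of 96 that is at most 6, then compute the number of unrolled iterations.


Largest divisor of 96 <= 6 is 6
New iterations = 96 / 6 = 16

16


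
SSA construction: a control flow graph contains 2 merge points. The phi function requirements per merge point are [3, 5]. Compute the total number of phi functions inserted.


Total phi functions = sum of phi functions at each join node
= 3 + 5 = 8

8


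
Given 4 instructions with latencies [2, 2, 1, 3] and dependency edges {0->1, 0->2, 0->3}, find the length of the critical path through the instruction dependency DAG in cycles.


Compute longest path through dependency graph: dist(Ik) = max over predecessors of dist + latency(Ik).
dist(I0) = latency 2 = 2
dist(I1) = dist(I0) + 2 = 2 + 2 = 4
dist(I2) = dist(I0) + 1 = 2 + 1 = 3
dist(I3) = dist(I0) + 3 = 2 + 3 = 5
Critical path = max dist = 5

5


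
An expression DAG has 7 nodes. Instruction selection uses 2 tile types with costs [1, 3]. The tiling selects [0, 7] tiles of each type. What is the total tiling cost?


Total cost = sum(count_i * cost_i)
= 0*1 + 7*3
= 21

21


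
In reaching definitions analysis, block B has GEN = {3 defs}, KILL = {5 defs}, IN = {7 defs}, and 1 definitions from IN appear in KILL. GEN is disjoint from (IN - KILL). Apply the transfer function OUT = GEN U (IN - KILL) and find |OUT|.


IN - KILL: 7 - 1 = 6 surviving definitions
OUT = GEN + surviving = 3 + 6 = 9

9


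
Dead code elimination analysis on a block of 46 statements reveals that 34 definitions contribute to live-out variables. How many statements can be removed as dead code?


Dead code = total statements - live definitions
= 46 - 34 = 12

12


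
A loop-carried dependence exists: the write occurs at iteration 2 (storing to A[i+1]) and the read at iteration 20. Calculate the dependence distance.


Distance = read iteration - write iteration
= 20 - 2 = 18

18


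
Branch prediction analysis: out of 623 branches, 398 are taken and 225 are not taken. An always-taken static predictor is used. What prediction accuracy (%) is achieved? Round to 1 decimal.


Predictor: always-taken
Correct predictions = 398
Accuracy = 398 / 623 * 100 = 63.9%

63.9


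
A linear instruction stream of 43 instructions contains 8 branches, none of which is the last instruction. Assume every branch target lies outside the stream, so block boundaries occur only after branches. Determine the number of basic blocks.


With no in-sequence branch targets, the leaders are the first instruction plus the instruction after each branch.
Number of basic blocks = branches + 1
= 8 + 1 = 9

9


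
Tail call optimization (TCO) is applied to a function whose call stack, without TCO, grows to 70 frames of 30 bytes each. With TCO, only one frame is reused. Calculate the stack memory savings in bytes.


Without TCO: 70 * 30 = 2100 bytes
With TCO: reuse 1 frame = 30 bytes
Savings = 2100 - 30 = 2070

2070


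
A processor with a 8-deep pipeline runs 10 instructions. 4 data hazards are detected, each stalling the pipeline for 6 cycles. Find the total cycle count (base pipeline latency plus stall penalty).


Base cycles = 8 + 10 - 1 = 17
Total stalls = 4 * 6 = 24
Total = 17 + 24 = 41

41


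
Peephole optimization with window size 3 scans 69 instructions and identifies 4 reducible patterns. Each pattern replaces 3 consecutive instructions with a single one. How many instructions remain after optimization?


Each match removes 2 instructions.
Total removed = 4 * 2 = 8
Remaining = 69 - 8 = 61

61


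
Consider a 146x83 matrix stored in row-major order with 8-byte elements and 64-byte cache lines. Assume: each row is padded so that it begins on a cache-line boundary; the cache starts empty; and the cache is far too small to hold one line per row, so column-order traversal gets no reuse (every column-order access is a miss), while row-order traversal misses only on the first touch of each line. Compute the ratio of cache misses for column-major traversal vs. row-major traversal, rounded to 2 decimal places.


Each row occupies 83 * 8 = 664 bytes and starts on a line boundary, so it spans ceil(664 / 64) = 11 cache lines.
Row-major traversal misses (one per line touched): 146 * ceil(83 * 8 / 64) = 1606
Column-major traversal misses (no reuse, every access misses): 146 * 83 = 12118
Ratio = 12118 / 1606 = 7.55

7.55


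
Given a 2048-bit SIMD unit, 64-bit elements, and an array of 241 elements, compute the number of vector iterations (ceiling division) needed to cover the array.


Width = 2048 / 64 = 32 elements per vector op
Iterations = ceil(241 / 32) = 8

8


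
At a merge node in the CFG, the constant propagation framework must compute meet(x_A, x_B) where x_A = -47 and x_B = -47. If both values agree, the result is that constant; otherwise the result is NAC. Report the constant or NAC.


Meet operation: if both paths give the same constant, result is that constant; if they differ, result is NAC (not-a-constant).
Path A: -47, Path B: -47 -> equal
Result: constant -> -47

-47


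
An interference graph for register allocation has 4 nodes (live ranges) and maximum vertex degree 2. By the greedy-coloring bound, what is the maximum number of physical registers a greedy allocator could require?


Greedy coloring never needs more than (max_degree + 1) colors: when coloring a vertex, at most max_degree neighbors are already colored.
Upper bound = 2 + 1 = 3

3


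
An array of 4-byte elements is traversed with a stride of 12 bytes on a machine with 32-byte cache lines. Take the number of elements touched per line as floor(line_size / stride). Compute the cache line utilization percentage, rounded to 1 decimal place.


Elements per cache line = floor(32 / 12) = 2
Bytes used = 2 * 4 = 8
Utilization = 8 / 32 * 100 = 25.0%

25.0


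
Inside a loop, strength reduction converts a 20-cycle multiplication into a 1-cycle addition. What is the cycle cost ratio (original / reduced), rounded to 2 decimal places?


Ratio = mult_cost / add_cost = 20 / 1 = 20.0

20.0


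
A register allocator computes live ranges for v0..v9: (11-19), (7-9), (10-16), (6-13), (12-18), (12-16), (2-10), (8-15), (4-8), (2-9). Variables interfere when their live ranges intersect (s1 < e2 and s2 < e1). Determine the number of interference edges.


Check all pairs for overlapping intervals.
Two intervals (s1,e1) and (s2,e2) overlap if s1 < e2 and s2 < e1.
v0 (11-19) vs v1..v9: overlaps v2, v3, v4, v5, v7 -> 5
v1 (7-9) vs v2..v9: overlaps v3, v6, v7, v8, v9 -> 5
v2 (10-16) vs v3..v9: overlaps v3, v4, v5, v7 -> 4
v3 (6-13) vs v4..v9: overlaps v4, v5, v6, v7, v8, v9 -> 6
v4 (12-18) vs v5..v9: overlaps v5, v7 -> 2
v5 (12-16) vs v6..v9: overlaps v7 -> 1
v6 (2-10) vs v7..v9: overlaps v7, v8, v9 -> 3
v7 (8-15) vs v8..v9: overlaps v9 -> 1
v8 (4-8) vs v9: overlaps v9 -> 1
Total overlapping pairs = 5 + 5 + 4 + 6 + 2 + 1 + 3 + 1 + 1 = 28

28


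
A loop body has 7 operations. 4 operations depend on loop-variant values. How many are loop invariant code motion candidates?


Invariant candidates = total - loop-dependent
= 7 - 4 = 3

3


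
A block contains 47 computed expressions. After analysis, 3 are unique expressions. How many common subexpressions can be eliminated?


CSE count = total expressions - unique expressions
= 47 - 3 = 44

44


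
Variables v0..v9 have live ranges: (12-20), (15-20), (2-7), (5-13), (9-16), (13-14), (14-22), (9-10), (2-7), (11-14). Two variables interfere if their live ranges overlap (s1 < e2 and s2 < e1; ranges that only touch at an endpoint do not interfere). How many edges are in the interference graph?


Check all pairs for overlapping intervals.
Two intervals (s1,e1) and (s2,e2) overlap if s1 < e2 and s2 < e1.
v0 (12-20) vs v1..v9: overlaps v1, v3, v4, v5, v6, v9 -> 6
v1 (15-20) vs v2..v9: overlaps v4, v6 -> 2
v2 (2-7) vs v3..v9: overlaps v3, v8 -> 2
v3 (5-13) vs v4..v9: overlaps v4, v7, v8, v9 -> 4
v4 (9-16) vs v5..v9: overlaps v5, v6, v7, v9 -> 4
v5 (13-14) vs v6..v9: overlaps v9 -> 1
v6 (14-22) vs v7..v9: overlaps none -> 0
v7 (9-10) vs v8..v9: overlaps none -> 0
v8 (2-7) vs v9: overlaps none -> 0
Total overlapping pairs = 6 + 2 + 2 + 4 + 4 + 1 + 0 + 0 + 0 = 19

19


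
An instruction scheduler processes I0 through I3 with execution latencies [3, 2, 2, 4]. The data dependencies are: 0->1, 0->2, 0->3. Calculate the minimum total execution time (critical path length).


Compute longest path through dependency graph: dist(Ik) = max over predecessors of dist + latency(Ik).
dist(I0) = latency 3 = 3
dist(I1) = dist(I0) + 2 = 3 + 2 = 5
dist(I2) = dist(I0) + 2 = 3 + 2 = 5
dist(I3) = dist(I0) + 4 = 3 + 4 = 7
Critical path = max dist = 7

7


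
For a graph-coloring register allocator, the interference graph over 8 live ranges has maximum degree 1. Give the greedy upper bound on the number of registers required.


Greedy coloring never needs more than (max_degree + 1) colors: when coloring a vertex, at most max_degree neighbors are already colored.
Upper bound = 1 + 1 = 2

2


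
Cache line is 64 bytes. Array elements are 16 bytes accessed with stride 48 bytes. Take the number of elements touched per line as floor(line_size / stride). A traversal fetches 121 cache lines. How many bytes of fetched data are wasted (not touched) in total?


Elements per line = floor(64 / 48) = 1
Bytes used per line = 1 * 16 = 16
Wasted per line = 64 - 16 = 48
Total wasted = 48 * 121 = 5808

5808


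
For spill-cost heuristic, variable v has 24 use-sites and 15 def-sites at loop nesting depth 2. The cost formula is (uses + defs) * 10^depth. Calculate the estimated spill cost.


uses + defs = 24 + 15 = 39
10^2 = 100
Spill cost = 39 * 100 = 3900

3900


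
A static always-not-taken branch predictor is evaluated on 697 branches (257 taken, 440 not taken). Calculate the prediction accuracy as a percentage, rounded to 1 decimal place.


Predictor: always-not-taken
Correct predictions = 440
Accuracy = 440 / 697 * 100 = 63.1%

63.1


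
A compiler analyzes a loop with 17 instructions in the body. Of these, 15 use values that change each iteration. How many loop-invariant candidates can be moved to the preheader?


Invariant candidates = total - loop-dependent
= 17 - 15 = 2

2


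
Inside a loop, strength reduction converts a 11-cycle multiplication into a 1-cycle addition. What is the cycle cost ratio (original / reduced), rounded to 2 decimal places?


Ratio = mult_cost / add_cost = 11 / 1 = 11.0

11.0


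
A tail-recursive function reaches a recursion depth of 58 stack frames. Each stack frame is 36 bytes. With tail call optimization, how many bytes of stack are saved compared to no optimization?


Without TCO: 58 * 36 = 2088 bytes
With TCO: reuse 1 frame = 36 bytes
Savings = 2088 - 36 = 2052

2052


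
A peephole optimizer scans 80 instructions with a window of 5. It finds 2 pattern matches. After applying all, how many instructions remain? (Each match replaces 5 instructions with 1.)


Each match removes 4 instructions.
Total removed = 2 * 4 = 8
Remaining = 80 - 8 = 72

72


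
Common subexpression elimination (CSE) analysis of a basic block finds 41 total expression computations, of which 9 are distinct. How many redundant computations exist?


CSE count = total expressions - unique expressions
= 41 - 9 = 32

32


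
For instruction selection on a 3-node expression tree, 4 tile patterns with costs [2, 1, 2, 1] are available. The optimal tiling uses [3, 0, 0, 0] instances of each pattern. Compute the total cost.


Total cost = sum(count_i * cost_i)
= 3*2 + 0*1 + 0*2 + 0*1
= 6

6


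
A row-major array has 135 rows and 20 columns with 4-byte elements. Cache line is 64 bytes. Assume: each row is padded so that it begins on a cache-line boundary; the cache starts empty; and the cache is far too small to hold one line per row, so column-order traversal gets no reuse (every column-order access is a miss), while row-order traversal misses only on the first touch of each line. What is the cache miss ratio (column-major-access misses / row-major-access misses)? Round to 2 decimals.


Each row occupies 20 * 4 = 80 bytes and starts on a line boundary, so it spans ceil(80 / 64) = 2 cache lines.
Row-major traversal misses (one per line touched): 135 * ceil(20 * 4 / 64) = 270
Column-major traversal misses (no reuse, every access misses): 135 * 20 = 2700
Ratio = 2700 / 270 = 10.0

10.0


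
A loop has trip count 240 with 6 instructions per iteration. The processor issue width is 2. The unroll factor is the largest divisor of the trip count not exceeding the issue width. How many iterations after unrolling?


Largest divisor of 240 <= 2 is 2
New iterations = 240 / 2 = 120

120


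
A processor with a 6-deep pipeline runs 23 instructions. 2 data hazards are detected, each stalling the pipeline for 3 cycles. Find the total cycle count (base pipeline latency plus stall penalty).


Base cycles = 6 + 23 - 1 = 28
Total stalls = 2 * 3 = 6
Total = 28 + 6 = 34

34


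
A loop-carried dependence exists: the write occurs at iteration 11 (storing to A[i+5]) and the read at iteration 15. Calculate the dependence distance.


Distance = read iteration - write iteration
= 15 - 11 = 4

4


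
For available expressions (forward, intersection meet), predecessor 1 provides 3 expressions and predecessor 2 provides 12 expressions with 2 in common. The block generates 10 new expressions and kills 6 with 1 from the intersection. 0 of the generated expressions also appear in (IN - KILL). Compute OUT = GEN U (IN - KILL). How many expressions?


IN = intersection of predecessors = 2
IN - KILL = 2 - 1 = 1
|OUT| = |GEN| + |IN - KILL| - |GEN ∩ (IN - KILL)| = 10 + 1 - 0 = 11

11


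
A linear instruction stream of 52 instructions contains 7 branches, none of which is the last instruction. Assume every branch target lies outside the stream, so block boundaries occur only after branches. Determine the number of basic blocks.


With no in-sequence branch targets, the leaders are the first instruction plus the instruction after each branch.
Number of basic blocks = branches + 1
= 7 + 1 = 8

8


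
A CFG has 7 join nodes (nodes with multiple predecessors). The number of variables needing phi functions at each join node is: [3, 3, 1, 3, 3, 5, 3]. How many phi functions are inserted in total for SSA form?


Total phi functions = sum of phi functions at each join node
= 3 + 3 + 1 + 3 + 3 + 5 + 3 = 21

21


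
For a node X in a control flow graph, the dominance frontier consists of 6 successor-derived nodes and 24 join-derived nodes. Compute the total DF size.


DF(X) = direct successor contributions + join point contributions
= 6 + 24 = 30

30


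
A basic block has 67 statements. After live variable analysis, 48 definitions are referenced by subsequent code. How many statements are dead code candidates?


Dead code = total statements - live definitions
= 67 - 48 = 19

19


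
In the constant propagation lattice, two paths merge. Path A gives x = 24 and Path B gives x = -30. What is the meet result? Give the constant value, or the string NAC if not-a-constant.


Meet operation: if both paths give the same constant, result is that constant; if they differ, result is NAC (not-a-constant).
Path A: 24, Path B: -30 -> differ
Result: not-a-constant -> NAC

NAC


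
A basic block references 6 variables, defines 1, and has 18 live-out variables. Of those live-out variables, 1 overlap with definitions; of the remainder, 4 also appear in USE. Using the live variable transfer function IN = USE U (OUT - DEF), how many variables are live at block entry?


OUT - DEF: 18 - 1 = 17
|IN| = |USE| + |OUT - DEF| - |USE ∩ (OUT - DEF)| = 6 + 17 - 4 = 19

19


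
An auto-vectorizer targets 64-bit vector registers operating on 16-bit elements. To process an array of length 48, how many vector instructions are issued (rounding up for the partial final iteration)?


Width = 64 / 16 = 4 elements per vector op
Iterations = ceil(48 / 4) = 12

12


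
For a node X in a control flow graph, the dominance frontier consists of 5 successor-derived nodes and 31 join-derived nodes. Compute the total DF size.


DF(X) = direct successor contributions + join point contributions
= 5 + 31 = 36

36


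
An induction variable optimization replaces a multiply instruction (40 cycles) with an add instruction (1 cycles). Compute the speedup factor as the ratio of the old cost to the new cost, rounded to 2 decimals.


Ratio = mult_cost / add_cost = 40 / 1 = 40.0

40.0


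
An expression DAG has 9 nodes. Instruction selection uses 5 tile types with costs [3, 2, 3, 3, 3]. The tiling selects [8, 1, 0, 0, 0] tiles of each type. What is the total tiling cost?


Total cost = sum(count_i * cost_i)
= 8*3 + 1*2 + 0*3 + 0*3 + 0*3
= 26

26


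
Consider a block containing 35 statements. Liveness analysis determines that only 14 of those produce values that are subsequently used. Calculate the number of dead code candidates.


Dead code = total statements - live definitions
= 35 - 14 = 21

21


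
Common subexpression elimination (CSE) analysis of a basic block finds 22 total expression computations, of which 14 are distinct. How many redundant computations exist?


CSE count = total expressions - unique expressions
= 22 - 14 = 8

8


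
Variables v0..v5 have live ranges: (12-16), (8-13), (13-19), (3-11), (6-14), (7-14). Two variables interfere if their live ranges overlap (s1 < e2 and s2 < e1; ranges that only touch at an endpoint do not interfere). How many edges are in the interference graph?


Check all pairs for overlapping intervals.
Two intervals (s1,e1) and (s2,e2) overlap if s1 < e2 and s2 < e1.
v0 (12-16) vs v1..v5: overlaps v1, v2, v4, v5 -> 4
v1 (8-13) vs v2..v5: overlaps v3, v4, v5 -> 3
v2 (13-19) vs v3..v5: overlaps v4, v5 -> 2
v3 (3-11) vs v4..v5: overlaps v4, v5 -> 2
v4 (6-14) vs v5: overlaps v5 -> 1
Total overlapping pairs = 4 + 3 + 2 + 2 + 1 = 12

12


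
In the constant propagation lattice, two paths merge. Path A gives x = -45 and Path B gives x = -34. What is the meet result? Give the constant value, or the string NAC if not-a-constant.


Meet operation: if both paths give the same constant, result is that constant; if they differ, result is NAC (not-a-constant).
Path A: -45, Path B: -34 -> differ
Result: not-a-constant -> NAC

NAC


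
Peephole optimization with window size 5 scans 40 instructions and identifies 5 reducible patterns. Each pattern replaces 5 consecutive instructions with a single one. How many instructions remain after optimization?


Each match removes 4 instructions.
Total removed = 5 * 4 = 20
Remaining = 40 - 20 = 20

20


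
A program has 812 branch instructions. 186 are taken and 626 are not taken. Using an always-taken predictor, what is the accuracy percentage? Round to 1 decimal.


Predictor: always-taken
Correct predictions = 186
Accuracy = 186 / 812 * 100 = 22.9%

22.9


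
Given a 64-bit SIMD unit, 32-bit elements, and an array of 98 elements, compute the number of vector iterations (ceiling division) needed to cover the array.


Width = 64 / 32 = 2 elements per vector op
Iterations = ceil(98 / 2) = 49

49


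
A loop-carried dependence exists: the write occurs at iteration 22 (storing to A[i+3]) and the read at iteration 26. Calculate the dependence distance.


Distance = read iteration - write iteration
= 26 - 22 = 4

4


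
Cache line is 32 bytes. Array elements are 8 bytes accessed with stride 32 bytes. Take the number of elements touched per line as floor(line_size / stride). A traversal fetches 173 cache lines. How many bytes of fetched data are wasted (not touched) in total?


Elements per line = floor(32 / 32) = 1
Bytes used per line = 1 * 8 = 8
Wasted per line = 32 - 8 = 24
Total wasted = 24 * 173 = 4152

4152


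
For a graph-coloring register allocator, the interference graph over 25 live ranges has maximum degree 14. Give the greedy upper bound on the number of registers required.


Greedy coloring never needs more than (max_degree + 1) colors: when coloring a vertex, at most max_degree neighbors are already colored.
Upper bound = 14 + 1 = 15

15


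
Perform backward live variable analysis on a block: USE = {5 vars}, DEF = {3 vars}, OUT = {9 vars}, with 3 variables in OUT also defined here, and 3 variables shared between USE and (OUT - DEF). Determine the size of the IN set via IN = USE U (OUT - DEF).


OUT - DEF: 9 - 3 = 6
|IN| = |USE| + |OUT - DEF| - |USE ∩ (OUT - DEF)| = 5 + 6 - 3 = 8

8


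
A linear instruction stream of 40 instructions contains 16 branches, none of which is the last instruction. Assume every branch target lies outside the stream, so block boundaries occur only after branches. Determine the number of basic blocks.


With no in-sequence branch targets, the leaders are the first instruction plus the instruction after each branch.
Number of basic blocks = branches + 1
= 16 + 1 = 17

17


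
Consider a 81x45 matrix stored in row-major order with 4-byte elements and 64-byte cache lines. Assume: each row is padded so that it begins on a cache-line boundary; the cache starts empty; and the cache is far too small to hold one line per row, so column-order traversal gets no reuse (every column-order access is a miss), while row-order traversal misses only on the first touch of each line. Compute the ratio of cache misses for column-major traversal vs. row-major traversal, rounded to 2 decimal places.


Each row occupies 45 * 4 = 180 bytes and starts on a line boundary, so it spans ceil(180 / 64) = 3 cache lines.
Row-major traversal misses (one per line touched): 81 * ceil(45 * 4 / 64) = 243
Column-major traversal misses (no reuse, every access misses): 81 * 45 = 3645
Ratio = 3645 / 243 = 15.0

15.0


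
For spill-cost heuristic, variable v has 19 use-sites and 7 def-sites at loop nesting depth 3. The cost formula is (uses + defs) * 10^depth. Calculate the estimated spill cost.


uses + defs = 19 + 7 = 26
10^3 = 1000
Spill cost = 26 * 1000 = 26000

26000


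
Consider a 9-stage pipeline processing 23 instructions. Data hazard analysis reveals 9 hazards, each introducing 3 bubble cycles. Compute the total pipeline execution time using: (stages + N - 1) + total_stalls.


Base cycles = 9 + 23 - 1 = 31
Total stalls = 9 * 3 = 27
Total = 31 + 27 = 58

58


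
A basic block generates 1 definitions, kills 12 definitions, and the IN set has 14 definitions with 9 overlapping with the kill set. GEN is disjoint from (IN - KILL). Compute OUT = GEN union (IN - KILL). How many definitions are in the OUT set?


IN - KILL: 14 - 9 = 5 surviving definitions
OUT = GEN + surviving = 1 + 5 = 6

6


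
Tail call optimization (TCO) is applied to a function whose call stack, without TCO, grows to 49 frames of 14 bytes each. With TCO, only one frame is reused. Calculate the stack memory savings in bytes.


Without TCO: 49 * 14 = 686 bytes
With TCO: reuse 1 frame = 14 bytes
Savings = 686 - 14 = 672

672


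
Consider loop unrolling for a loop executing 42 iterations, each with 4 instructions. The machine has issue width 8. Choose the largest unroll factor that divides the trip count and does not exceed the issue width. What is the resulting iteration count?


Largest divisor of 42 <= 8 is 7
New iterations = 42 / 7 = 6

6


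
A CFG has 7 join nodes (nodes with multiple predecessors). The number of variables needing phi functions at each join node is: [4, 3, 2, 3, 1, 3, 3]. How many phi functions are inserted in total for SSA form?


Total phi functions = sum of phi functions at each join node
= 4 + 3 + 2 + 3 + 1 + 3 + 3 = 19

19
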